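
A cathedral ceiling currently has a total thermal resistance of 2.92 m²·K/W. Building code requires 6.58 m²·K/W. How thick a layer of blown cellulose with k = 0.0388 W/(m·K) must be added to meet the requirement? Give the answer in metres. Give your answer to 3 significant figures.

0.142 m

ΔR = 6.58 − 2.92 = 3.66 m²·K/W
L = ΔR × k = 3.66 × 0.0388 = 0.142 m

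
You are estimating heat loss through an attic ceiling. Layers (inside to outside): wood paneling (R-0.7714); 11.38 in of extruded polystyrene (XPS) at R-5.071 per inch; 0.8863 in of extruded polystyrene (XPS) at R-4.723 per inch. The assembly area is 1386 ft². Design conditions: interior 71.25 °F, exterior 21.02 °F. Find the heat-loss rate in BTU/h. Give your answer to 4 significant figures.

1111 BTU/h

11.38 × 5.071 = 57.708
0.8863 × 4.723 = 4.186
R_total = 0.7714 + 57.708 + 4.186 = 62.665 ft²·°F·h/BTU
Q = A·ΔT/R = 1386 × (71.25 − 21.02) / 62.665 = 1111 BTU/h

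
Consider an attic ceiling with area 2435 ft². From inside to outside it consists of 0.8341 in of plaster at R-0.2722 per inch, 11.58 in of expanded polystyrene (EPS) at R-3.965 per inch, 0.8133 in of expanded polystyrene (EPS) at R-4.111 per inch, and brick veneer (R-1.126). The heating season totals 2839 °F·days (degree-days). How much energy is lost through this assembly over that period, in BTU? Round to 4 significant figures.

3278000 BTU

0.8341 × 0.2722 = 0.22704
11.58 × 3.965 = 45.915
0.8133 × 4.111 = 3.3435
R_total = 0.22704 + 45.915 + 3.3435 + 1.126 = 50.611 ft²·°F·h/BTU
E = A × HDD × 24 / R = 2435 × 2839 × 24 / 50.611 = 3278100 BTU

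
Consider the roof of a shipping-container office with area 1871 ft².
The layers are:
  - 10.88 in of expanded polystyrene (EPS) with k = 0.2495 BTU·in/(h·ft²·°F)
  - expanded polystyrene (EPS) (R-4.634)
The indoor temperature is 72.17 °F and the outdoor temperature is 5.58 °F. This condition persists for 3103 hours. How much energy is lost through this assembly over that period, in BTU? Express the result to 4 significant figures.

8014000 BTU

10.88/0.2495 = 43.607
R_total = 43.607 + 4.634 = 48.241 ft²·°F·h/BTU
Q = 1871 × (72.17 − 5.58) / 48.241 = 2582.6 BTU/h
E = 2582.6 × 3103 = 8013900 BTU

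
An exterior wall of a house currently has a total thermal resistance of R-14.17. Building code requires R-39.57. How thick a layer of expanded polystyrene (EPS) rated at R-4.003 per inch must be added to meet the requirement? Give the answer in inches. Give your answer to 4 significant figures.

6.345 in

ΔR = 39.57 − 14.17 = 25.4 ft²·°F·h/BTU
L = ΔR / (R/in) = 25.4/4.003 = 6.3452 in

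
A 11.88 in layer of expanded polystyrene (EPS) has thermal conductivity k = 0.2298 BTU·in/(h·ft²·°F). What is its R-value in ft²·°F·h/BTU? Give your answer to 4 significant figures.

51.70 ft²·°F·h/BTU

R = L/k = 11.88/0.2298 = 51.697 ft²·°F·h/BTU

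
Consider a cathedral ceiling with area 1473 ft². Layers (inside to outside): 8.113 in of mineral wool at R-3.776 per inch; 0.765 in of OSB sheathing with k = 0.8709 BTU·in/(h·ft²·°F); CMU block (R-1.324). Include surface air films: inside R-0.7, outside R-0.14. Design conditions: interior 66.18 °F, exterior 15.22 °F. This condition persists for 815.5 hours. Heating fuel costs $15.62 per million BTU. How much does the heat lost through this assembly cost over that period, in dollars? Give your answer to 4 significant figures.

8.113 × 3.776 = 30.635
0.765/0.8709 = 0.8784
R_total = 0.7 + 30.635 + 0.8784 + 1.324 + 0.14 = 33.677 ft²·°F·h/BTU
Q = 1473 × (66.18 − 15.22) / 33.677 = 2228.9 BTU/h
E = 2228.9 × 815.5 = 1817700 BTU
Cost = 1817700/10⁶ × 15.62 = $28.392

28.39 dollars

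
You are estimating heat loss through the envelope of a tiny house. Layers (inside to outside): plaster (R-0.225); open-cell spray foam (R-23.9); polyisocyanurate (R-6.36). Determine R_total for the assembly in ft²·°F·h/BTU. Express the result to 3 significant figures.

30.5 ft²·°F·h/BTU

R_total = 0.225 + 23.9 + 6.36 = 30.48 ft²·°F·h/BTU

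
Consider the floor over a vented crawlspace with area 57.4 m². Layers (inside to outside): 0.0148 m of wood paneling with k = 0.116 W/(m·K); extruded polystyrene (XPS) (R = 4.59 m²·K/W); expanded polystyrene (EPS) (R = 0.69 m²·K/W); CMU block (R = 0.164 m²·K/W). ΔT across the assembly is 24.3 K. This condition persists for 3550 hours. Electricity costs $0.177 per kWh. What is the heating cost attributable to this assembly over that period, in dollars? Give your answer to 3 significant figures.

157 dollars

0.0148/0.116 = 0.1276
R_total = 0.1276 + 4.59 + 0.69 + 0.164 = 5.572 m²·K/W
Q = 57.4 × 24.3 / 5.572 = 250.3 W
E = 250.3 W × 3550 h / 1000 = 888.7 kWh
Cost = 888.7 × 0.177 = $157.3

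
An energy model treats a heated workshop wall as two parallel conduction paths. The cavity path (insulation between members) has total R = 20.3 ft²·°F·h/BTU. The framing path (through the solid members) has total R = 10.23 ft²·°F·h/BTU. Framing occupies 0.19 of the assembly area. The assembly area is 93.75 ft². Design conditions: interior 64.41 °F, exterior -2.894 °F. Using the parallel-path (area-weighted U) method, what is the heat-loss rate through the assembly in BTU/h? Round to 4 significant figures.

369.0 BTU/h

U_eff = 0.81/20.3 + 0.19/10.23 = 0.039901 + 0.018573 = 0.058474
R_eff = 1/U_eff = 17.102 ft²·°F·h/BTU
Q = 93.75 × (64.41 − (-2.894)) / 17.102 = 368.96 BTU/h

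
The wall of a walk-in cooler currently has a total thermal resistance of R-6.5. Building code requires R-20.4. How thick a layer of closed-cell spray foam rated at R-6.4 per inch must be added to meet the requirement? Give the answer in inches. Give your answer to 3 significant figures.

2.17 in

ΔR = 20.4 − 6.5 = 13.9 ft²·°F·h/BTU
L = ΔR / (R/in) = 13.9/6.4 = 2.172 in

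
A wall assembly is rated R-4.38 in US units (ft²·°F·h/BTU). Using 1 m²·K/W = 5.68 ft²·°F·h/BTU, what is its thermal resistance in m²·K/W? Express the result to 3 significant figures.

0.771 m²·K/W

R_SI = 4.38/5.68 = 0.7711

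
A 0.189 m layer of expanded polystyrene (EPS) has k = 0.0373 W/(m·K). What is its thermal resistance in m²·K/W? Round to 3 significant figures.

5.07 m²·K/W

R = L/k = 0.189/0.0373 = 5.067 m²·K/W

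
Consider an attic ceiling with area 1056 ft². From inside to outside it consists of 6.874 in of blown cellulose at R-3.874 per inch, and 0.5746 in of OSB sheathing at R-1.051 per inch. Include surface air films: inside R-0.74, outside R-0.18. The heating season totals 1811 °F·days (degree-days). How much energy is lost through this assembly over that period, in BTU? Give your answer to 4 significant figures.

1630000 BTU

6.874 × 3.874 = 26.63
0.5746 × 1.051 = 0.6039
R_total = 0.74 + 26.63 + 0.6039 + 0.18 = 28.154 ft²·°F·h/BTU
E = A × HDD × 24 / R = 1056 × 1811 × 24 / 28.154 = 1630300 BTU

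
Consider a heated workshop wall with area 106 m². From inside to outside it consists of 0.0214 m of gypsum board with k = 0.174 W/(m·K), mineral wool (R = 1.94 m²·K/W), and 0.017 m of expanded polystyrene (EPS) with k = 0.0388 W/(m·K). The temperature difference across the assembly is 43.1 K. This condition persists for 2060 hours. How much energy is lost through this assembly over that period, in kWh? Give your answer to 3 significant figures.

3760 kWh

0.0214/0.174 = 0.123
0.017/0.0388 = 0.4381
R_total = 0.123 + 1.94 + 0.4381 = 2.501 m²·K/W
Q = 106 × 43.1 / 2.501 = 1827 W
E = 1827 W × 2060 h / 1000 = 3763 kWh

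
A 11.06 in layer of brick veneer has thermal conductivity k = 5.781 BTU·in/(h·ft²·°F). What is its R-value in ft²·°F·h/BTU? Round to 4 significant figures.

1.913 ft²·°F·h/BTU

R = L/k = 11.06/5.781 = 1.9132 ft²·°F·h/BTU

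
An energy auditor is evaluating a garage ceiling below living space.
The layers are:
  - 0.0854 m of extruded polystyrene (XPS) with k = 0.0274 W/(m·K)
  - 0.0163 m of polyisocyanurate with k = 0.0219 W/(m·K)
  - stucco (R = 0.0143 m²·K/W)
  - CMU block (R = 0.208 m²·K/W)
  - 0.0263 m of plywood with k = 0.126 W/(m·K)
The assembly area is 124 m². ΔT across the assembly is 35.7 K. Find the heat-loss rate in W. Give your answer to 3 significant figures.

0.0854/0.0274 = 3.117
0.0163/0.0219 = 0.7443
0.0263/0.126 = 0.2087
R_total = 3.117 + 0.7443 + 0.0143 + 0.208 + 0.2087 = 4.292 m²·K/W
Q = A·ΔT/R = 124 × 35.7 / 4.292 = 1031 W

1030 W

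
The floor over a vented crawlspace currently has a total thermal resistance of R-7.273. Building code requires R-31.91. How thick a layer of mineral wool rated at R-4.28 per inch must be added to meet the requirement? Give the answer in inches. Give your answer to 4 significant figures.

ΔR = 31.91 − 7.273 = 24.637 ft²·°F·h/BTU
L = ΔR / (R/in) = 24.637/4.28 = 5.7563 in

5.756 in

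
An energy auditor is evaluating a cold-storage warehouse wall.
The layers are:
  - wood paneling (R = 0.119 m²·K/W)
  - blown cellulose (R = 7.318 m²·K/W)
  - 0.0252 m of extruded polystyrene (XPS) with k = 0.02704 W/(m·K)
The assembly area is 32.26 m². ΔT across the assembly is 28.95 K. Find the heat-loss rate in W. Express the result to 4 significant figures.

111.6 W

0.0252/0.02704 = 0.93195
R_total = 0.119 + 7.318 + 0.93195 = 8.369 m²·K/W
Q = A·ΔT/R = 32.26 × 28.95 / 8.369 = 111.59 W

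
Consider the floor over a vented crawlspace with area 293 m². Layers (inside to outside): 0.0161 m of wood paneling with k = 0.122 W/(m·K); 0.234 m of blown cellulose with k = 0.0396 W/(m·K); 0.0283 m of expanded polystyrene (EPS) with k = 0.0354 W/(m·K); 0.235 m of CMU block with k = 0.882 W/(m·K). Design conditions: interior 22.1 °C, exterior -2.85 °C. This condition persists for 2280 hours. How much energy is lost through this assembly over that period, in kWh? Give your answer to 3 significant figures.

2350 kWh

0.0161/0.122 = 0.132
0.234/0.0396 = 5.909
0.0283/0.0354 = 0.7994
0.235/0.882 = 0.2664
R_total = 0.132 + 5.909 + 0.7994 + 0.2664 = 7.107 m²·K/W
Q = 293 × (22.1 − (-2.85)) / 7.107 = 1029 W
E = 1029 W × 2280 h / 1000 = 2345 kWh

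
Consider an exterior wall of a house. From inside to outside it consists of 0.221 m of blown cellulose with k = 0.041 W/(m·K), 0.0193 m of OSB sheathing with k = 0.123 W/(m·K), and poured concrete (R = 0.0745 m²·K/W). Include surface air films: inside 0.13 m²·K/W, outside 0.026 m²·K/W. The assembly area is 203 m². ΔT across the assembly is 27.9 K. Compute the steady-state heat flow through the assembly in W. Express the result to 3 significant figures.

980 W

0.221/0.041 = 5.39
0.0193/0.123 = 0.1569
R_total = 0.13 + 5.39 + 0.1569 + 0.0745 + 0.026 = 5.778 m²·K/W
Q = A·ΔT/R = 203 × 27.9 / 5.778 = 980.3 W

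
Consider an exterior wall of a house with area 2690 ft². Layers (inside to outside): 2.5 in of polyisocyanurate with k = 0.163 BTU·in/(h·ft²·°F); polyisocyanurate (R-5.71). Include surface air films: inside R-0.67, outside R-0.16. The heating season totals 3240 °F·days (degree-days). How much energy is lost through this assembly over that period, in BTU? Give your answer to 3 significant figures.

9560000 BTU

2.5/0.163 = 15.34
R_total = 0.67 + 15.34 + 5.71 + 0.16 = 21.88 ft²·°F·h/BTU
E = A × HDD × 24 / R = 2690 × 3240 × 24 / 21.88 = 9561000 BTU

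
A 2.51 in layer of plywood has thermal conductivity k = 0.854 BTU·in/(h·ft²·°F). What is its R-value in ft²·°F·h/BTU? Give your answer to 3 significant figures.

2.94 ft²·°F·h/BTU

R = L/k = 2.51/0.854 = 2.939 ft²·°F·h/BTU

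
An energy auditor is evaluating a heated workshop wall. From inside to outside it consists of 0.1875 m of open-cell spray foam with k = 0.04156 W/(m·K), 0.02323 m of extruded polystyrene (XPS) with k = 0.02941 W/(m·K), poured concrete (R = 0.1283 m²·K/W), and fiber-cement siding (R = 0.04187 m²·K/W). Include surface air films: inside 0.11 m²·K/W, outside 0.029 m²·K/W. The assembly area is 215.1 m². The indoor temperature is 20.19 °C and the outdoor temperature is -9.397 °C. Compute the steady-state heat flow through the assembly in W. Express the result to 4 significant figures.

1134 W

0.1875/0.04156 = 4.5115
0.02323/0.02941 = 0.78987
R_total = 0.11 + 4.5115 + 0.78987 + 0.1283 + 0.04187 + 0.029 = 5.6106 m²·K/W
Q = A·ΔT/R = 215.1 × (20.19 − (-9.397)) / 5.6106 = 1134.3 W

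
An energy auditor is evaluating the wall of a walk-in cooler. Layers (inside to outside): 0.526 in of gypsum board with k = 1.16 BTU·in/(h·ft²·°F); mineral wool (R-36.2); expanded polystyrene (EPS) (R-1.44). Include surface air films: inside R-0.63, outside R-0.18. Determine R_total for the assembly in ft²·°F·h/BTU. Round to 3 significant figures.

0.526/1.16 = 0.4534
R_total = 0.63 + 0.4534 + 36.2 + 1.44 + 0.18 = 38.9 ft²·°F·h/BTU

38.9 ft²·°F·h/BTU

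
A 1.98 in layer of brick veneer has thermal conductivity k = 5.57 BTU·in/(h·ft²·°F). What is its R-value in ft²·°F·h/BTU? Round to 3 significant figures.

R = L/k = 1.98/5.57 = 0.3555 ft²·°F·h/BTU

0.355 ft²·°F·h/BTU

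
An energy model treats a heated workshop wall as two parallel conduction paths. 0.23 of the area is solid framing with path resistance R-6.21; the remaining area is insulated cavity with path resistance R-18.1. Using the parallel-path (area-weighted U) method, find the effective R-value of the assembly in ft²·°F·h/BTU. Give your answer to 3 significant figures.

12.6 ft²·°F·h/BTU

U_eff = 0.77/18.1 + 0.23/6.21 = 0.04254 + 0.03704 = 0.07958
R_eff = 1/U_eff = 12.57 ft²·°F·h/BTU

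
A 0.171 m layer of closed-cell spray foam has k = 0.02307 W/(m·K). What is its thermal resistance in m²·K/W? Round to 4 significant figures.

7.412 m²·K/W

R = L/k = 0.171/0.02307 = 7.4122 m²·K/W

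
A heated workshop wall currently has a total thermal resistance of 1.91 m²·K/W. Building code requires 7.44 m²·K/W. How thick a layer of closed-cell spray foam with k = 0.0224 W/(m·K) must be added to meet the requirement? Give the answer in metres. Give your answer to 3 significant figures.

0.124 m

ΔR = 7.44 − 1.91 = 5.53 m²·K/W
L = ΔR × k = 5.53 × 0.0224 = 0.1239 m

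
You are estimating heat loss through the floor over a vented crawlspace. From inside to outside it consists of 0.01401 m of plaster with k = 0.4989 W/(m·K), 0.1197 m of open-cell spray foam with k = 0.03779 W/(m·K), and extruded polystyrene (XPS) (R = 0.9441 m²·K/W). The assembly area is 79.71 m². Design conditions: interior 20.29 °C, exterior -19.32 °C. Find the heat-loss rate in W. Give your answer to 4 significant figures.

762.7 W

0.01401/0.4989 = 0.028082
0.1197/0.03779 = 3.1675
R_total = 0.028082 + 3.1675 + 0.9441 = 4.1397 m²·K/W
Q = A·ΔT/R = 79.71 × (20.29 − (-19.32)) / 4.1397 = 762.69 W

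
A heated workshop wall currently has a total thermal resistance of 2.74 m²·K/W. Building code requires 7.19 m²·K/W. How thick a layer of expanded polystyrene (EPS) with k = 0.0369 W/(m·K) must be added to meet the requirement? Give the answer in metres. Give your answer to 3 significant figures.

0.164 m

ΔR = 7.19 − 2.74 = 4.45 m²·K/W
L = ΔR × k = 4.45 × 0.0369 = 0.1642 m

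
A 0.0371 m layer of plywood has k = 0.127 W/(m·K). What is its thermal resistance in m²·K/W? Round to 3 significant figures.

R = L/k = 0.0371/0.127 = 0.2921 m²·K/W

0.292 m²·K/W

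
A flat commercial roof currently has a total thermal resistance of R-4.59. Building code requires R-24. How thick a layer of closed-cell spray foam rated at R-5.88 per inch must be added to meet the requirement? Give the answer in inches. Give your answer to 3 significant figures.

3.30 in

ΔR = 24 − 4.59 = 19.41 ft²·°F·h/BTU
L = ΔR / (R/in) = 19.41/5.88 = 3.301 in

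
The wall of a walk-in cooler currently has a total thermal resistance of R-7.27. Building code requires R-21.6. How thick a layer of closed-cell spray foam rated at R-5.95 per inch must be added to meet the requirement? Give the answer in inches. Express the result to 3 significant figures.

2.41 in

ΔR = 21.6 − 7.27 = 14.33 ft²·°F·h/BTU
L = ΔR / (R/in) = 14.33/5.95 = 2.408 in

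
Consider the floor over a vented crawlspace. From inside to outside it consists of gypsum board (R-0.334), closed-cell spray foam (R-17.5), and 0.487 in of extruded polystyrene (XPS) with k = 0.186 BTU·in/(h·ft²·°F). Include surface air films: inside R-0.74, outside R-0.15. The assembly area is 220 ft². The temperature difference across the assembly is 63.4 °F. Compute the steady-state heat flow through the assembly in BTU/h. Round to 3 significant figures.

0.487/0.186 = 2.618
R_total = 0.74 + 0.334 + 17.5 + 2.618 + 0.15 = 21.34 ft²·°F·h/BTU
Q = A·ΔT/R = 220 × 63.4 / 21.34 = 653.5 BTU/h

654 BTU/h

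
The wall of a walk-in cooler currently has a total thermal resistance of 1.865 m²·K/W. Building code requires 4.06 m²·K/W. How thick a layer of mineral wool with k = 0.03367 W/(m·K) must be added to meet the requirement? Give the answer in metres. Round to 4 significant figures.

0.07391 m

ΔR = 4.06 − 1.865 = 2.195 m²·K/W
L = ΔR × k = 2.195 × 0.03367 = 0.073906 m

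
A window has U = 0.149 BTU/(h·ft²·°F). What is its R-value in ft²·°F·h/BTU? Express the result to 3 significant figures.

6.71 ft²·°F·h/BTU

R = 1/U = 1/0.149 = 6.711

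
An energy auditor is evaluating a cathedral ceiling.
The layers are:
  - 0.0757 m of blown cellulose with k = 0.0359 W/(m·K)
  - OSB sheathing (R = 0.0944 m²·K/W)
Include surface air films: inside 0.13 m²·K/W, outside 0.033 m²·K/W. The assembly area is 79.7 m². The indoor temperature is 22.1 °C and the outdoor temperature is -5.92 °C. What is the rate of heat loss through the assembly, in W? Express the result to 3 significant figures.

944 W

0.0757/0.0359 = 2.109
R_total = 0.13 + 2.109 + 0.0944 + 0.033 = 2.366 m²·K/W
Q = A·ΔT/R = 79.7 × (22.1 − (-5.92)) / 2.366 = 943.9 W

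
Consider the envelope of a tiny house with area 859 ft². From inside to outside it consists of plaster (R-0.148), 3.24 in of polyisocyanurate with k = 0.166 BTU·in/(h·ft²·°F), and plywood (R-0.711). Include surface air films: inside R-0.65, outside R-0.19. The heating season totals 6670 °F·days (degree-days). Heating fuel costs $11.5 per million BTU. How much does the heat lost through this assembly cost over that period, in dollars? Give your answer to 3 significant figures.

74.5 dollars

3.24/0.166 = 19.52
R_total = 0.65 + 0.148 + 19.52 + 0.711 + 0.19 = 21.22 ft²·°F·h/BTU
E = A × HDD × 24 / R = 859 × 6670 × 24 / 21.22 = 6481000 BTU
Cost = 6481000/10⁶ × 11.5 = $74.53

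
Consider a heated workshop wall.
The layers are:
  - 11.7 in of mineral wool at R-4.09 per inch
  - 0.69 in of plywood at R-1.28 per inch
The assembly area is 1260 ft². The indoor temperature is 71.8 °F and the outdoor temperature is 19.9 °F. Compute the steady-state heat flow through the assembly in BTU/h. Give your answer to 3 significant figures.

1340 BTU/h

11.7 × 4.09 = 47.85
0.69 × 1.28 = 0.8832
R_total = 47.85 + 0.8832 = 48.74 ft²·°F·h/BTU
Q = A·ΔT/R = 1260 × (71.8 − 19.9) / 48.74 = 1342 BTU/h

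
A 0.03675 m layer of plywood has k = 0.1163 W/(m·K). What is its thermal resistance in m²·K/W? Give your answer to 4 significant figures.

R = L/k = 0.03675/0.1163 = 0.31599 m²·K/W

0.3160 m²·K/W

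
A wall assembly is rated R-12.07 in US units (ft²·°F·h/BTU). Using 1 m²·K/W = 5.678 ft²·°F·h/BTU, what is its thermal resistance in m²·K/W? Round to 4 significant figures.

R_SI = 12.07/5.678 = 2.1257

2.126 m²·K/W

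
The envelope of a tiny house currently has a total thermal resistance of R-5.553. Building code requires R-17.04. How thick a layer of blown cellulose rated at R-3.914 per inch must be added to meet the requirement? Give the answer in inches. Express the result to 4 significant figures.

ΔR = 17.04 − 5.553 = 11.487 ft²·°F·h/BTU
L = ΔR / (R/in) = 11.487/3.914 = 2.9348 in

2.935 in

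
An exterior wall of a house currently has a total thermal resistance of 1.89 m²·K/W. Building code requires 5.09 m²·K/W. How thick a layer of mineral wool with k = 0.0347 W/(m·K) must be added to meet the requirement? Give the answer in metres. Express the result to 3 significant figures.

0.111 m

ΔR = 5.09 − 1.89 = 3.2 m²·K/W
L = ΔR × k = 3.2 × 0.0347 = 0.111 m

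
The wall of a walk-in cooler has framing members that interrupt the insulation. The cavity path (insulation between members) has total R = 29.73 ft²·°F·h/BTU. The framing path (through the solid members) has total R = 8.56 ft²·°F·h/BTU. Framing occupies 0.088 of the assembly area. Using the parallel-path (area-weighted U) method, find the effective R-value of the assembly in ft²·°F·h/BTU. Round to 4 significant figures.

U_eff = 0.912/29.73 + 0.088/8.56 = 0.030676 + 0.01028 = 0.040956
R_eff = 1/U_eff = 24.416 ft²·°F·h/BTU

24.42 ft²·°F·h/BTU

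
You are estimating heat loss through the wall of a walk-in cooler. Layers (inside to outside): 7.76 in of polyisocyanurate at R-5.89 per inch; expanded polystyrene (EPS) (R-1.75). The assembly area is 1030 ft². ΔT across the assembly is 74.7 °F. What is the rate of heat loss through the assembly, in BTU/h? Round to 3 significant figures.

1620 BTU/h

7.76 × 5.89 = 45.71
R_total = 45.71 + 1.75 = 47.46 ft²·°F·h/BTU
Q = A·ΔT/R = 1030 × 74.7 / 47.46 = 1621 BTU/h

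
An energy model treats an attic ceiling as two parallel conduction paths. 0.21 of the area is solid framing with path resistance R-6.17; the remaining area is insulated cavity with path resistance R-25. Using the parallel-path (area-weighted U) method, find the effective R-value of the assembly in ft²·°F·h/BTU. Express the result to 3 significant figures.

U_eff = 0.79/25 + 0.21/6.17 = 0.0316 + 0.03404 = 0.06564
R_eff = 1/U_eff = 15.24 ft²·°F·h/BTU

15.2 ft²·°F·h/BTU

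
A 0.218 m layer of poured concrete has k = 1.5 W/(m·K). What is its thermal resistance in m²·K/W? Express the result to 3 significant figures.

0.145 m²·K/W

R = L/k = 0.218/1.5 = 0.1453 m²·K/W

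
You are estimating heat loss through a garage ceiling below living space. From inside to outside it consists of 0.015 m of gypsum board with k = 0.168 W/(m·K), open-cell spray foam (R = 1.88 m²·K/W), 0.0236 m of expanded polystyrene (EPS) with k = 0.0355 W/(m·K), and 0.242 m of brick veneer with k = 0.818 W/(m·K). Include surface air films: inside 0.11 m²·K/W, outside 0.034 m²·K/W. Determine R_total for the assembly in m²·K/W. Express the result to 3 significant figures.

0.015/0.168 = 0.08929
0.0236/0.0355 = 0.6648
0.242/0.818 = 0.2958
R_total = 0.11 + 0.08929 + 1.88 + 0.6648 + 0.2958 + 0.034 = 3.074 m²·K/W

3.07 m²·K/W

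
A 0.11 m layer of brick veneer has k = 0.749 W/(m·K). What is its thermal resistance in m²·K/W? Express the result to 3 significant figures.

R = L/k = 0.11/0.749 = 0.1469 m²·K/W

0.147 m²·K/W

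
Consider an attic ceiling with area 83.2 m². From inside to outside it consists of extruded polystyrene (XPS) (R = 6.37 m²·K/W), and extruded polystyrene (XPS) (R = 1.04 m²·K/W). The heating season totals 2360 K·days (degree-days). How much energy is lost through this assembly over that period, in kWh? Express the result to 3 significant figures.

636 kWh

R_total = 6.37 + 1.04 = 7.41 m²·K/W
E = A × HDD × 24 / R / 1000 = 83.2 × 2360 × 24 / 7.41 / 1000 = 636 kWh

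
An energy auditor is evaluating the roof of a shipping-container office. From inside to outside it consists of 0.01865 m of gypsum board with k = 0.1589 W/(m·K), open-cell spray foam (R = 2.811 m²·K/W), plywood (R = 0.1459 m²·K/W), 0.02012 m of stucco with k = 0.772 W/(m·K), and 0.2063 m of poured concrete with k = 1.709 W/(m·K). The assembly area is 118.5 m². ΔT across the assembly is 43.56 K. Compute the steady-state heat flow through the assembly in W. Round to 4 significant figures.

0.01865/0.1589 = 0.11737
0.02012/0.772 = 0.026062
0.2063/1.709 = 0.12071
R_total = 0.11737 + 2.811 + 0.1459 + 0.026062 + 0.12071 = 3.221 m²·K/W
Q = A·ΔT/R = 118.5 × 43.56 / 3.221 = 1602.5 W

1603 W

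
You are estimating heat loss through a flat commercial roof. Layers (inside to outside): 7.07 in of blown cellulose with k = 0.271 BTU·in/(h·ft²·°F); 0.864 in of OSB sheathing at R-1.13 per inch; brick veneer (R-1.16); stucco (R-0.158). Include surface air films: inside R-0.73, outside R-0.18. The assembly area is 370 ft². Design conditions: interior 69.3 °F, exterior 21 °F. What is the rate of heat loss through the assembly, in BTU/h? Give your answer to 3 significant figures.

7.07/0.271 = 26.09
0.864 × 1.13 = 0.9763
R_total = 0.73 + 26.09 + 0.9763 + 1.16 + 0.158 + 0.18 = 29.29 ft²·°F·h/BTU
Q = A·ΔT/R = 370 × (69.3 − 21) / 29.29 = 610.1 BTU/h

610 BTU/h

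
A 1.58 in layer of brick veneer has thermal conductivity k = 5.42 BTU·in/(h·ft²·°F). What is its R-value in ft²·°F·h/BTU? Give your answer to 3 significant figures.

0.292 ft²·°F·h/BTU

R = L/k = 1.58/5.42 = 0.2915 ft²·°F·h/BTU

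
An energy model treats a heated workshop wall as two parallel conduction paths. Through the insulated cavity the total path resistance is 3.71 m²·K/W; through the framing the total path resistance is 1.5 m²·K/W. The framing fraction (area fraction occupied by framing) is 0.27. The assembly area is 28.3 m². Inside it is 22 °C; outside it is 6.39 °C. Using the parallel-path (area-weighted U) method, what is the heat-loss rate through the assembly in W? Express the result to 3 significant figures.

166 W

U_eff = 0.73/3.71 + 0.27/1.5 = 0.1968 + 0.18 = 0.3768
R_eff = 1/U_eff = 2.654 m²·K/W
Q = 28.3 × (22 − 6.39) / 2.654 = 166.4 W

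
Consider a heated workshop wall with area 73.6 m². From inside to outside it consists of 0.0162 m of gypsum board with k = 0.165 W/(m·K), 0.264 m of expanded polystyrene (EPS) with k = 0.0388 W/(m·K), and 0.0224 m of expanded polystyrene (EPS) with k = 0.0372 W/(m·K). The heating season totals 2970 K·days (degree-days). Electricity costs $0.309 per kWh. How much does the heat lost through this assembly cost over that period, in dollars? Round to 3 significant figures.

216 dollars

0.0162/0.165 = 0.09818
0.264/0.0388 = 6.804
0.0224/0.0372 = 0.6022
R_total = 0.09818 + 6.804 + 0.6022 = 7.504 m²·K/W
E = A × HDD × 24 / R / 1000 = 73.6 × 2970 × 24 / 7.504 / 1000 = 699.1 kWh
Cost = 699.1 × 0.309 = $216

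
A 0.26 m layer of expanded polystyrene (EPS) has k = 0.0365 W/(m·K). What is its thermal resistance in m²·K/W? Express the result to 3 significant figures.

R = L/k = 0.26/0.0365 = 7.123 m²·K/W

7.12 m²·K/W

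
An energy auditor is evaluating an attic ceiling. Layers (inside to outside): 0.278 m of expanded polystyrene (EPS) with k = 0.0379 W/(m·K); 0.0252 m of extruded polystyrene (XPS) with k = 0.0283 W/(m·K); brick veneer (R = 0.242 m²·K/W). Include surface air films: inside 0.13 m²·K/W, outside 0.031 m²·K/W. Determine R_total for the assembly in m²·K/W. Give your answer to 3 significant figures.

0.278/0.0379 = 7.335
0.0252/0.0283 = 0.8905
R_total = 0.13 + 7.335 + 0.8905 + 0.242 + 0.031 = 8.629 m²·K/W

8.63 m²·K/W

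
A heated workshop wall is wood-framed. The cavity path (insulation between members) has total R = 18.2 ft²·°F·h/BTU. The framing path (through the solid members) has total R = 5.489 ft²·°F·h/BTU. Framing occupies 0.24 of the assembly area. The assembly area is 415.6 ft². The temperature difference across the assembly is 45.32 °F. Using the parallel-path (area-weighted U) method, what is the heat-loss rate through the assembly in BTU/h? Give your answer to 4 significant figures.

1610 BTU/h

U_eff = 0.76/18.2 + 0.24/5.489 = 0.041758 + 0.043724 = 0.085482
R_eff = 1/U_eff = 11.698 ft²·°F·h/BTU
Q = 415.6 × 45.32 / 11.698 = 1610.1 BTU/h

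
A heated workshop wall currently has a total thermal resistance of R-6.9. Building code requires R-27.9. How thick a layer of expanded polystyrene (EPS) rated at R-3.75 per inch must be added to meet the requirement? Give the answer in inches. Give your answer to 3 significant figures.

5.60 in

ΔR = 27.9 − 6.9 = 21 ft²·°F·h/BTU
L = ΔR / (R/in) = 21/3.75 = 5.6 in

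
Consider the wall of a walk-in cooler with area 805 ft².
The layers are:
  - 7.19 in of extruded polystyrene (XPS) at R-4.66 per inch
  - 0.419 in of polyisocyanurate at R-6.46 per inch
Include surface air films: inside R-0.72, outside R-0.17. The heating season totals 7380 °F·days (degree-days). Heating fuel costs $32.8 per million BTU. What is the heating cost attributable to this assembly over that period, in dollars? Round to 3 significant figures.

7.19 × 4.66 = 33.51
0.419 × 6.46 = 2.707
R_total = 0.72 + 33.51 + 2.707 + 0.17 = 37.1 ft²·°F·h/BTU
E = A × HDD × 24 / R = 805 × 7380 × 24 / 37.1 = 3843000 BTU
Cost = 3843000/10⁶ × 32.8 = $126

126 dollars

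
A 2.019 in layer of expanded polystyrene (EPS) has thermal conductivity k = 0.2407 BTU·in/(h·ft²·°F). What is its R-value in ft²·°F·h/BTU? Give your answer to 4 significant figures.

R = L/k = 2.019/0.2407 = 8.388 ft²·°F·h/BTU

8.388 ft²·°F·h/BTU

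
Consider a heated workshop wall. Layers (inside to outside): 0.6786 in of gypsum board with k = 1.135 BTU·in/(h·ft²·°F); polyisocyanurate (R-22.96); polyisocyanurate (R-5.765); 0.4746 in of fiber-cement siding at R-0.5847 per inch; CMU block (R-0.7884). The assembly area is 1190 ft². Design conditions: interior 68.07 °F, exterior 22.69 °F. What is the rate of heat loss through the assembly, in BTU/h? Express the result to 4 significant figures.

1777 BTU/h

0.6786/1.135 = 0.59789
0.4746 × 0.5847 = 0.2775
R_total = 0.59789 + 22.96 + 5.765 + 0.2775 + 0.7884 = 30.389 ft²·°F·h/BTU
Q = A·ΔT/R = 1190 × (68.07 − 22.69) / 30.389 = 1777 BTU/h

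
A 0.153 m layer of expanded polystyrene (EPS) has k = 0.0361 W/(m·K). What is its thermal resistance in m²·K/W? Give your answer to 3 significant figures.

4.24 m²·K/W

R = L/k = 0.153/0.0361 = 4.238 m²·K/W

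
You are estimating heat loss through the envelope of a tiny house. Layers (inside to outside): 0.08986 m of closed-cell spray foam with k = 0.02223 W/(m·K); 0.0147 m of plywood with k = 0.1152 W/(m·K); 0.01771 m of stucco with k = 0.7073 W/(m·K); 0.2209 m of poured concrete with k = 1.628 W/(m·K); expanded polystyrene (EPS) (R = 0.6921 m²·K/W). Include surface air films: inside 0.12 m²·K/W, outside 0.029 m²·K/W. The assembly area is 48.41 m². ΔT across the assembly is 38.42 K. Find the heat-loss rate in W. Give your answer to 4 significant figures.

359.6 W

0.08986/0.02223 = 4.0423
0.0147/0.1152 = 0.1276
0.01771/0.7073 = 0.025039
0.2209/1.628 = 0.13569
R_total = 0.12 + 4.0423 + 0.1276 + 0.025039 + 0.13569 + 0.6921 + 0.029 = 5.1717 m²·K/W
Q = A·ΔT/R = 48.41 × 38.42 / 5.1717 = 359.63 W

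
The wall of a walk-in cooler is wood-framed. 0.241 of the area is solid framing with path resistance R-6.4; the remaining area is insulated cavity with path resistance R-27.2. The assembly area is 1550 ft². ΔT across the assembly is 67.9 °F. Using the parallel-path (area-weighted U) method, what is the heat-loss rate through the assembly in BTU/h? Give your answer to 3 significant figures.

U_eff = 0.759/27.2 + 0.241/6.4 = 0.0279 + 0.03766 = 0.06556
R_eff = 1/U_eff = 15.25 ft²·°F·h/BTU
Q = 1550 × 67.9 / 15.25 = 6900 BTU/h

6900 BTU/h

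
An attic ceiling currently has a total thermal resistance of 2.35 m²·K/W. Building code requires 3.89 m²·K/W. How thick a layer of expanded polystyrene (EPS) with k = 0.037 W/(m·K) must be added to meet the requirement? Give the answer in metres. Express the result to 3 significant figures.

0.0570 m

ΔR = 3.89 − 2.35 = 1.54 m²·K/W
L = ΔR × k = 1.54 × 0.037 = 0.05698 m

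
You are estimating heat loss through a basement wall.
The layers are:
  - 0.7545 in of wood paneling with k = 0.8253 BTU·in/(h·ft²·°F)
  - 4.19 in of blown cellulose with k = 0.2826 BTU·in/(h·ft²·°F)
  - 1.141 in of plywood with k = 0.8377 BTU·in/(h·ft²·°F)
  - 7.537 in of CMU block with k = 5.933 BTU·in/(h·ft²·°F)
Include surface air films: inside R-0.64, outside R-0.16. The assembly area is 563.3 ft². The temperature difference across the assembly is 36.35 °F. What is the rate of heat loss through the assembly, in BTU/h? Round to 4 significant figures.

1068 BTU/h

0.7545/0.8253 = 0.91421
4.19/0.2826 = 14.827
1.141/0.8377 = 1.3621
7.537/5.933 = 1.2704
R_total = 0.64 + 0.91421 + 14.827 + 1.3621 + 1.2704 + 0.16 = 19.173 ft²·°F·h/BTU
Q = A·ΔT/R = 563.3 × 36.35 / 19.173 = 1067.9 BTU/h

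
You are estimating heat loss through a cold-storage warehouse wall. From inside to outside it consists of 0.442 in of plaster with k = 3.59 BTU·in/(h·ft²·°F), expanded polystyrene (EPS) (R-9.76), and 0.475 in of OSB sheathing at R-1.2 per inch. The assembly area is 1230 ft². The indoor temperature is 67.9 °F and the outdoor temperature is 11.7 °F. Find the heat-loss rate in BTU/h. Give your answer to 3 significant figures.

0.442/3.59 = 0.1231
0.475 × 1.2 = 0.57
R_total = 0.1231 + 9.76 + 0.57 = 10.45 ft²·°F·h/BTU
Q = A·ΔT/R = 1230 × (67.9 − 11.7) / 10.45 = 6613 BTU/h

6610 BTU/h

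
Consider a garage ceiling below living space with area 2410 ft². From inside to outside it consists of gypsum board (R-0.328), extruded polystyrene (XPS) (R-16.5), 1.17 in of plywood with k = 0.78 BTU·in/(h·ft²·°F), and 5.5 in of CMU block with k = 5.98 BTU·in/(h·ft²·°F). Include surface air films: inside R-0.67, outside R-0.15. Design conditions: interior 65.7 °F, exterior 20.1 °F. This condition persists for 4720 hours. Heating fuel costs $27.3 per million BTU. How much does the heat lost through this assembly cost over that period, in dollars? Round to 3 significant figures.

1.17/0.78 = 1.5
5.5/5.98 = 0.9197
R_total = 0.67 + 0.328 + 16.5 + 1.5 + 0.9197 + 0.15 = 20.07 ft²·°F·h/BTU
Q = 2410 × (65.7 − 20.1) / 20.07 = 5476 BTU/h
E = 5476 × 4720 = 25850000 BTU
Cost = 25850000/10⁶ × 27.3 = $705.6

706 dollars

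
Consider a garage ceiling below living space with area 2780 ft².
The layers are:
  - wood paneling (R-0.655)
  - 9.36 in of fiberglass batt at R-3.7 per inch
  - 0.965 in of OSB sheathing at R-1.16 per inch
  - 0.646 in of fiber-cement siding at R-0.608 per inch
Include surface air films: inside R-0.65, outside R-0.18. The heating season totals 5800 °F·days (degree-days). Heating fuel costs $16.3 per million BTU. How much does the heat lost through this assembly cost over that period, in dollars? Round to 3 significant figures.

9.36 × 3.7 = 34.63
0.965 × 1.16 = 1.119
0.646 × 0.608 = 0.3928
R_total = 0.65 + 0.655 + 34.63 + 1.119 + 0.3928 + 0.18 = 37.63 ft²·°F·h/BTU
E = A × HDD × 24 / R = 2780 × 5800 × 24 / 37.63 = 10280000 BTU
Cost = 10280000/10⁶ × 16.3 = $167.6

168 dollars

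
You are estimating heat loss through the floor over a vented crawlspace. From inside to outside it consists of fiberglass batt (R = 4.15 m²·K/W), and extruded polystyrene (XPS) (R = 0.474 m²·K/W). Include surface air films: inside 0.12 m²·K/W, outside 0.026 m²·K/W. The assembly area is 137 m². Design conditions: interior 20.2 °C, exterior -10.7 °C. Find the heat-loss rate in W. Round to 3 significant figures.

887 W

R_total = 0.12 + 4.15 + 0.474 + 0.026 = 4.77 m²·K/W
Q = A·ΔT/R = 137 × (20.2 − (-10.7)) / 4.77 = 887.5 W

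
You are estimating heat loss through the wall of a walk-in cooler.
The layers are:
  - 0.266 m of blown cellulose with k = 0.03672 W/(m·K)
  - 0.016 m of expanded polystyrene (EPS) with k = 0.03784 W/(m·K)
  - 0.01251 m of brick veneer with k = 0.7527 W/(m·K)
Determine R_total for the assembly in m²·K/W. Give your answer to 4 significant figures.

7.683 m²·K/W

0.266/0.03672 = 7.244
0.016/0.03784 = 0.42283
0.01251/0.7527 = 0.01662
R_total = 7.244 + 0.42283 + 0.01662 = 7.6835 m²·K/W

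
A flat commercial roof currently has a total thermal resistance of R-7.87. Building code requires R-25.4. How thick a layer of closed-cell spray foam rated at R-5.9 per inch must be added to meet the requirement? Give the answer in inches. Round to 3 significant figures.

2.97 in

ΔR = 25.4 − 7.87 = 17.53 ft²·°F·h/BTU
L = ΔR / (R/in) = 17.53/5.9 = 2.971 in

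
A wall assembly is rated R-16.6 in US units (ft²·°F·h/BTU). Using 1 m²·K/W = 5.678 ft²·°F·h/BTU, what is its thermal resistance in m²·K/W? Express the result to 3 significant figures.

2.92 m²·K/W

R_SI = 16.6/5.678 = 2.924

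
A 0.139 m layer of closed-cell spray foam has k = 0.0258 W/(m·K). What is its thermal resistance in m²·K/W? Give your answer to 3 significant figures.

5.39 m²·K/W

R = L/k = 0.139/0.0258 = 5.388 m²·K/W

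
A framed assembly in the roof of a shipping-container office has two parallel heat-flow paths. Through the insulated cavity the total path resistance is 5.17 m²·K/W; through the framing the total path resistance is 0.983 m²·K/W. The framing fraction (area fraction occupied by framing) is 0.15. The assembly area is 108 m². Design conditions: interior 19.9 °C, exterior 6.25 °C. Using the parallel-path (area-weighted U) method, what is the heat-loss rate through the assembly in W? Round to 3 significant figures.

U_eff = 0.85/5.17 + 0.15/0.983 = 0.1644 + 0.1526 = 0.317
R_eff = 1/U_eff = 3.155 m²·K/W
Q = 108 × (19.9 − 6.25) / 3.155 = 467.3 W

467 W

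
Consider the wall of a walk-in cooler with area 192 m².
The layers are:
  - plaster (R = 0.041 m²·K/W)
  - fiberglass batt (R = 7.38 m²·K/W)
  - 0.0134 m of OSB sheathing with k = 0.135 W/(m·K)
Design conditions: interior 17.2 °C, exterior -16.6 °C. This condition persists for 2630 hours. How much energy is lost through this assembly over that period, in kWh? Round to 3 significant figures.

0.0134/0.135 = 0.09926
R_total = 0.041 + 7.38 + 0.09926 = 7.52 m²·K/W
Q = 192 × (17.2 − (-16.6)) / 7.52 = 862.9 W
E = 862.9 W × 2630 h / 1000 = 2270 kWh

2270 kWh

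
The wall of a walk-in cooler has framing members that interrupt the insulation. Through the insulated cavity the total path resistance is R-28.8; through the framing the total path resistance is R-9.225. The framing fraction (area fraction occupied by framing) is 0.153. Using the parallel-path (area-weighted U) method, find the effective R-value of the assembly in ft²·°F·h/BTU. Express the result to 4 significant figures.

21.74 ft²·°F·h/BTU

U_eff = 0.847/28.8 + 0.153/9.225 = 0.02941 + 0.016585 = 0.045995
R_eff = 1/U_eff = 21.741 ft²·°F·h/BTU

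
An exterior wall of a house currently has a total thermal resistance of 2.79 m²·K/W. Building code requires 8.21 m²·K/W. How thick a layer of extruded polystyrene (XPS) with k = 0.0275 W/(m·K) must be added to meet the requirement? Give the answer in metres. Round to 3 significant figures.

0.149 m

ΔR = 8.21 − 2.79 = 5.42 m²·K/W
L = ΔR × k = 5.42 × 0.0275 = 0.1491 m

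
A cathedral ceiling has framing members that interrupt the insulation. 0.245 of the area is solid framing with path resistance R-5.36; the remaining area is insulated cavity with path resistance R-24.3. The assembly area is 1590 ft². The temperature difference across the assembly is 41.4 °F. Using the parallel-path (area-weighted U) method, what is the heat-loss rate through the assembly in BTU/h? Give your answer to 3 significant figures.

5050 BTU/h

U_eff = 0.755/24.3 + 0.245/5.36 = 0.03107 + 0.04571 = 0.07678
R_eff = 1/U_eff = 13.02 ft²·°F·h/BTU
Q = 1590 × 41.4 / 13.02 = 5054 BTU/h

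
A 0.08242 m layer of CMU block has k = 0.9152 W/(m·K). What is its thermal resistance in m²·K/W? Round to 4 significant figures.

0.09006 m²·K/W

R = L/k = 0.08242/0.9152 = 0.090057 m²·K/W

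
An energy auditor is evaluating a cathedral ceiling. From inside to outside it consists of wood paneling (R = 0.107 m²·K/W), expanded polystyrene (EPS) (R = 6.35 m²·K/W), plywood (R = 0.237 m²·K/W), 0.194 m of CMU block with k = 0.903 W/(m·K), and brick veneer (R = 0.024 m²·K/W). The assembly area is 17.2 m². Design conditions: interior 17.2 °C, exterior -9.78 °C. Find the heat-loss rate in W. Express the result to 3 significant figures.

0.194/0.903 = 0.2148
R_total = 0.107 + 6.35 + 0.237 + 0.2148 + 0.024 = 6.933 m²·K/W
Q = A·ΔT/R = 17.2 × (17.2 − (-9.78)) / 6.933 = 66.94 W

66.9 W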